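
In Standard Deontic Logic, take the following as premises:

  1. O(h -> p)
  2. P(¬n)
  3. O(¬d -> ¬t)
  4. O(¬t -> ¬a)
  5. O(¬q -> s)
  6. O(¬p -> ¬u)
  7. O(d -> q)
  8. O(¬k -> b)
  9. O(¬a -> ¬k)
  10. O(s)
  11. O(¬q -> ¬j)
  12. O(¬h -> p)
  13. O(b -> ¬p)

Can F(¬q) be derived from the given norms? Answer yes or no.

Yes

By case analysis on h: premise 1 gives O(h -> p) and premise 12 gives O(¬h -> p), so O(p) either way.
Premise 13, O(b -> ¬p), contraposes to O(p -> ¬b); with O(p) we get O(¬b).
Premise 8 is O(¬k -> b); contrapositively O(¬b -> k). Since O(¬b) holds, K gives O(k).
Premise 9 is O(¬a -> ¬k); contrapositively O(k -> a). Since O(k) holds, K gives O(a).
Premise 4, O(¬t -> ¬a), contraposes to O(a -> t); with O(a) we get O(t).
Premise 3, O(¬d -> ¬t), contraposes to O(t -> d); with O(t) we get O(d).
From O(d) and premise 7, O(d -> q), we obtain O(q).
Premises 2, 5, 6, 10, 11 do not contribute to this derivation.
So O(q) holds, i.e. F(¬q). The claim follows.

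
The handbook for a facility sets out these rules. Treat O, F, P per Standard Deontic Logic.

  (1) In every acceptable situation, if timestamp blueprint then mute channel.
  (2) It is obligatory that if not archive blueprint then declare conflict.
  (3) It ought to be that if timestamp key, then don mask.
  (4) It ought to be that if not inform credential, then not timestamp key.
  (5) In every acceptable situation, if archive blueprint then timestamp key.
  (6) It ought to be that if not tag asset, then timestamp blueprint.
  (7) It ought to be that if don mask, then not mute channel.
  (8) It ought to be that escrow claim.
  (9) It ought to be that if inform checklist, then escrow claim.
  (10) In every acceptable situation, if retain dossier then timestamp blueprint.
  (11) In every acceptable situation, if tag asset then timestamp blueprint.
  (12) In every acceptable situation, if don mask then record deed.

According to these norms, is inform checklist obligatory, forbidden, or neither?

Premise 9 is O(inform_checklist → escrow_claim); even if O(escrow_claim) held, inferring O(inform_checklist) would be affirming the consequent — invalid.
No premise or chain of K-axiom applications forces O(inform_checklist), and none forces O(¬inform_checklist). So inform_checklist is neither obligatory nor forbidden under these norms.

Neither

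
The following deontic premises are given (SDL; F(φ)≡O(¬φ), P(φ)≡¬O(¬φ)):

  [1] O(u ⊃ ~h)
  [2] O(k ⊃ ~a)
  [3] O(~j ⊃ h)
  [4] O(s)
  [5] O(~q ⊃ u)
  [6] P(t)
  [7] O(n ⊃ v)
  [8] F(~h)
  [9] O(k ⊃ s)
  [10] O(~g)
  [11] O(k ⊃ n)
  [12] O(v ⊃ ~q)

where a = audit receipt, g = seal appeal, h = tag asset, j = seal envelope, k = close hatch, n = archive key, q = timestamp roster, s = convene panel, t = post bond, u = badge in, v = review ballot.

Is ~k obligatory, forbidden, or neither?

Obligatory

Premise 8 is F(~h), i.e. O(h).
Premise 1, O(u ⊃ ~h), contraposes to O(h ⊃ ~u); with O(h) we get O(~u).
Premise 5 is O(~q ⊃ u); contrapositively O(~u ⊃ q). Since O(~u) holds, K gives O(q).
Premise 12 is O(v ⊃ ~q); contrapositively O(q ⊃ ~v). Since O(q) holds, K gives O(~v).
Premise 7, O(n ⊃ v), contraposes to O(~v ⊃ ~n); with O(~v) we get O(~n).
The contrapositive of premise 11 (O(k ⊃ n)) is O(~n ⊃ ~k), and O(~n) is already established, so O(~k).
Premises 2, 3, 4, 6, 9, 10 do not contribute to this derivation.
Hence ~k is obligatory.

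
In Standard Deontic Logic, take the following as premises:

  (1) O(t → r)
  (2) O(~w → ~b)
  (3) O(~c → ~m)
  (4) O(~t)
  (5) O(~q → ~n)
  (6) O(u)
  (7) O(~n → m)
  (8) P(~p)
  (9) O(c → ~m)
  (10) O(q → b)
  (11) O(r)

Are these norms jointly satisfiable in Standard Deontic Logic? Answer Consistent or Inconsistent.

Premise 1 is O(t → r); even if O(r) held, inferring O(t) would be affirming the consequent — invalid.
So O(t) is not derivable, and the apparent clash with O(~t) does not arise.
A world satisfying every obligation exists (e.g. b=true, c=false, m=false, n=true, p=false, q=true, r=true, t=false, u=true, w=true); no atom is both obligatory and forbidden, so the set is consistent.

Consistent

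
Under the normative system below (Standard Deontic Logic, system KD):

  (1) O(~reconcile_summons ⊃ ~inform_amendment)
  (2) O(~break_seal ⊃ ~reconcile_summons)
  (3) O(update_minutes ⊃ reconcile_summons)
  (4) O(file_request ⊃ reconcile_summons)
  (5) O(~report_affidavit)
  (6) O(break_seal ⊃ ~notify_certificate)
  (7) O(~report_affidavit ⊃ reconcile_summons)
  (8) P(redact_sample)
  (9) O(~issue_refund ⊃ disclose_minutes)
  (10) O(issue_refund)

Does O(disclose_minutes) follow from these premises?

No

Premise 9 is O(~issue_refund ⊃ disclose_minutes), but O(~issue_refund) is not derivable from the premises, so it does not yield O(disclose_minutes).
No other premise forces O(disclose_minutes). An ideal world satisfying every premise can still have disclose_minutes false, so O(disclose_minutes) is not derivable.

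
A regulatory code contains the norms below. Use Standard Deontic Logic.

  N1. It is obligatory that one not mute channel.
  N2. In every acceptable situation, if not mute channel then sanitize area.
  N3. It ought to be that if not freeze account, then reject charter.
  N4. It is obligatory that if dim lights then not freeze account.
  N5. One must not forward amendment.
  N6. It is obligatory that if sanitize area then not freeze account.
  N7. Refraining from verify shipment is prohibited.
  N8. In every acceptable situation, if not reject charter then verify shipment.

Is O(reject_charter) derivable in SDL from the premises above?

Premise 1 gives O(¬mute_channel).
From O(¬mute_channel) and premise 2, O(¬mute_channel → sanitize_area), we obtain O(sanitize_area).
Premise 6 is O(sanitize_area → ¬freeze_account); since O(sanitize_area), deontic closure gives O(¬freeze_account).
Applying K to premise 3 (O(¬freeze_account → reject_charter)) and O(¬freeze_account) yields O(reject_charter).
Premises 4, 5, 7, 8 do not contribute to this derivation.
So O(reject_charter) follows.

Yes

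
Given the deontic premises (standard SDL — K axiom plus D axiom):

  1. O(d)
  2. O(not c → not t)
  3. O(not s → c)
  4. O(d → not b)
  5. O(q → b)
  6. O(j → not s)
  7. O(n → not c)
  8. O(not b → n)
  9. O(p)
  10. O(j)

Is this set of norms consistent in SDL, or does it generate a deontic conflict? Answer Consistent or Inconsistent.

Premise 10 states O(j) outright.
Applying K to premise 6 (O(j → not s)) and O(j) yields O(not s).
With premise 3, O(not s → c), the K-axiom yields O(c).
Premise 7 is O(n → not c); contrapositively O(c → not n). Since O(c) holds, K gives O(not n).
Premise 8, O(not b → n), contraposes to O(not n → b); with O(not n) we get O(b).
The contrapositive of premise 4 (O(d → not b)) is O(b → not d), and O(b) is already established, so O(not d).
Yet premise 1 states O(d).
We now have both O(not d) and O(d) — d is simultaneously obligatory and forbidden, violating the D-axiom.

Inconsistent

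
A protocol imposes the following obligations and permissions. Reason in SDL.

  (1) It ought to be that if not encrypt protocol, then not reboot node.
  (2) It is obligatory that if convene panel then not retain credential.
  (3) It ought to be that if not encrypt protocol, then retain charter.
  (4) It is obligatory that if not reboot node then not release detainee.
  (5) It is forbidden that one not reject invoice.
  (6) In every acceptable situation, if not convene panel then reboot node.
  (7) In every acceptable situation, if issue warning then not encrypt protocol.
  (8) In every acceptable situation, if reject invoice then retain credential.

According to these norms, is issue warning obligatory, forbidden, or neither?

Forbidden

Premise 5, F(¬reject_invoice), is equivalent to O(reject_invoice).
With premise 8, O(reject_invoice → retain_credential), the K-axiom yields O(retain_credential).
The contrapositive of premise 2 (O(convene_panel → ¬retain_credential)) is O(retain_credential → ¬convene_panel), and O(retain_credential) is already established, so O(¬convene_panel).
Premise 6 is O(¬convene_panel → reboot_node); since O(¬convene_panel), deontic closure gives O(reboot_node).
The contrapositive of premise 1 (O(¬encrypt_protocol → ¬reboot_node)) is O(reboot_node → encrypt_protocol), and O(reboot_node) is already established, so O(encrypt_protocol).
Premise 7, O(issue_warning → ¬encrypt_protocol), contraposes to O(encrypt_protocol → ¬issue_warning); with O(encrypt_protocol) we get O(¬issue_warning).
Premises 3, 4 do not contribute to this derivation.
Thus O(¬issue_warning), which is F(issue_warning): issue_warning is forbidden.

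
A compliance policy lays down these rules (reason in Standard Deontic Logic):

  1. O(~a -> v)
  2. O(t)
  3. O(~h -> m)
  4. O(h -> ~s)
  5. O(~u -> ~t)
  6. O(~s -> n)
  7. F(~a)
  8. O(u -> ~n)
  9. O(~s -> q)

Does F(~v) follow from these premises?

No

Premise 1 is O(~a -> v), but O(~a) is not derivable from the premises, so it does not yield O(v).
No other premise forces O(v). An ideal world satisfying every premise can still have ~v true, so F(~v) is not derivable.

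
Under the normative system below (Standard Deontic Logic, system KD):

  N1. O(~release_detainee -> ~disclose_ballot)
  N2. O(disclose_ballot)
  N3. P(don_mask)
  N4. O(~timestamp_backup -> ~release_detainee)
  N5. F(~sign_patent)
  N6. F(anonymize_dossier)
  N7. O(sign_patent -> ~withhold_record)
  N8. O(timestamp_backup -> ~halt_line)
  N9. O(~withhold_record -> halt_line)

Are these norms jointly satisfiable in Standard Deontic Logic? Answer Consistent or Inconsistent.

From premise 2 we have O(disclose_ballot).
Premise 1 is O(~release_detainee -> ~disclose_ballot); contrapositively O(disclose_ballot -> release_detainee). Since O(disclose_ballot) holds, K gives O(release_detainee).
The contrapositive of premise 4 (O(~timestamp_backup -> ~release_detainee)) is O(release_detainee -> timestamp_backup), and O(release_detainee) is already established, so O(timestamp_backup).
From O(timestamp_backup) and premise 8, O(timestamp_backup -> ~halt_line), we obtain O(~halt_line).
Premise 9, O(~withhold_record -> halt_line), contraposes to O(~halt_line -> withhold_record); with O(~halt_line) we get O(withhold_record).
The contrapositive of premise 7 (O(sign_patent -> ~withhold_record)) is O(withhold_record -> ~sign_patent), and O(withhold_record) is already established, so O(~sign_patent).
But premise 5, F(~sign_patent), means O(sign_patent).
We now have both O(~sign_patent) and O(sign_patent) — sign_patent is simultaneously obligatory and forbidden, violating the D-axiom.

Inconsistent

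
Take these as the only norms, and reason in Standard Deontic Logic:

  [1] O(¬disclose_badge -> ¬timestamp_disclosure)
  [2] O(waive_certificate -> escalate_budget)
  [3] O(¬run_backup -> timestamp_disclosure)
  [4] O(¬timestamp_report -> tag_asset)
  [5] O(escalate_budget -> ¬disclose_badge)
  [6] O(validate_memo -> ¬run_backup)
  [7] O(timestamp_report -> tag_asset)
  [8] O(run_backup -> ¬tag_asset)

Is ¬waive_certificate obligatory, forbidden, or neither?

By case analysis on ¬timestamp_report: premise 4 gives O(¬timestamp_report -> tag_asset) and premise 7 gives O(timestamp_report -> tag_asset), so O(tag_asset) either way.
Premise 8 is O(run_backup -> ¬tag_asset); contrapositively O(tag_asset -> ¬run_backup). Since O(tag_asset) holds, K gives O(¬run_backup).
From O(¬run_backup) and premise 3, O(¬run_backup -> timestamp_disclosure), we obtain O(timestamp_disclosure).
The contrapositive of premise 1 (O(¬disclose_badge -> ¬timestamp_disclosure)) is O(timestamp_disclosure -> disclose_badge), and O(timestamp_disclosure) is already established, so O(disclose_badge).
The contrapositive of premise 5 (O(escalate_budget -> ¬disclose_badge)) is O(disclose_badge -> ¬escalate_budget), and O(disclose_badge) is already established, so O(¬escalate_budget).
Premise 2, O(waive_certificate -> escalate_budget), contraposes to O(¬escalate_budget -> ¬waive_certificate); with O(¬escalate_budget) we get O(¬waive_certificate).
Premise 6 does not contribute to this derivation.
Hence ¬waive_certificate is obligatory.

Obligatory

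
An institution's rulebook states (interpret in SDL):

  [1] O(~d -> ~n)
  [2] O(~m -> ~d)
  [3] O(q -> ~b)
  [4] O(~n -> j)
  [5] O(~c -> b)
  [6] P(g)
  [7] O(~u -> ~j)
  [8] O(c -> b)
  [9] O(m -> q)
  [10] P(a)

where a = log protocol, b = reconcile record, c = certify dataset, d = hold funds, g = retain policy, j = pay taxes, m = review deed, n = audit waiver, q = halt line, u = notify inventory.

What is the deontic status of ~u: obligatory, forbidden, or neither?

Forbidden

Premises 8 and 5 are O(c -> b) and O(~c -> b); every ideal world satisfies c or ~c, so in either case b holds — hence O(b).
Premise 3, O(q -> ~b), contraposes to O(b -> ~q); with O(b) we get O(~q).
Premise 9 is O(m -> q); contrapositively O(~q -> ~m). Since O(~q) holds, K gives O(~m).
From O(~m) and premise 2, O(~m -> ~d), we obtain O(~d).
With premise 1, O(~d -> ~n), the K-axiom yields O(~n).
With premise 4, O(~n -> j), the K-axiom yields O(j).
The contrapositive of premise 7 (O(~u -> ~j)) is O(j -> u), and O(j) is already established, so O(u).
Premises 6, 10 do not contribute to this derivation.
Thus O(u), which is F(~u): ~u is forbidden.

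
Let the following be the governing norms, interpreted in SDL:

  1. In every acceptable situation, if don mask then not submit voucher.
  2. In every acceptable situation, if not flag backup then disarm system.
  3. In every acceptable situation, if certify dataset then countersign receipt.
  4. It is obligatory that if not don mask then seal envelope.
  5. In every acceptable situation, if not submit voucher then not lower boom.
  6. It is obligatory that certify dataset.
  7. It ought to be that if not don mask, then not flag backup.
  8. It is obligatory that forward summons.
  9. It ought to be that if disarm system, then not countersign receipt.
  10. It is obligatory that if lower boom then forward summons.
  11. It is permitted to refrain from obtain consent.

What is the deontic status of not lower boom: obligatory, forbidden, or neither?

From premise 6 we have O(certify_dataset).
Premise 3 is O(certify_dataset → countersign_receipt); since O(certify_dataset), deontic closure gives O(countersign_receipt).
The contrapositive of premise 9 (O(disarm_system → ¬countersign_receipt)) is O(countersign_receipt → ¬disarm_system), and O(countersign_receipt) is already established, so O(¬disarm_system).
Premise 2, O(¬flag_backup → disarm_system), contraposes to O(¬disarm_system → flag_backup); with O(¬disarm_system) we get O(flag_backup).
The contrapositive of premise 7 (O(¬don_mask → ¬flag_backup)) is O(flag_backup → don_mask), and O(flag_backup) is already established, so O(don_mask).
Applying K to premise 1 (O(don_mask → ¬submit_voucher)) and O(don_mask) yields O(¬submit_voucher).
Applying K to premise 5 (O(¬submit_voucher → ¬lower_boom)) and O(¬submit_voucher) yields O(¬lower_boom).
Premises 4, 8, 10, 11 do not contribute to this derivation.
Hence ¬lower_boom is obligatory.

Obligatory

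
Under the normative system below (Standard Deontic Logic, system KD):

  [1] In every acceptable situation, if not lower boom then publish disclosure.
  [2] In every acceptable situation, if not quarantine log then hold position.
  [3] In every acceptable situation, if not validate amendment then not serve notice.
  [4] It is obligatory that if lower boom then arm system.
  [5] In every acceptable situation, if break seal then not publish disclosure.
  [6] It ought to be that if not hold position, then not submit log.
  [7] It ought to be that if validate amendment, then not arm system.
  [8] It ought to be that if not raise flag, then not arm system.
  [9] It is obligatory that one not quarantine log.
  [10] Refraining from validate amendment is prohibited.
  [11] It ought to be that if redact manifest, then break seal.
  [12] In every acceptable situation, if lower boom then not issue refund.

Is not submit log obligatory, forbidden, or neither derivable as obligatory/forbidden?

Neither

Premise 6 is O(¬hold_position → ¬submit_log), but O(¬hold_position) is not derivable from the premises, so it does not yield O(¬submit_log).
No premise or chain of K-axiom applications forces O(¬submit_log), and none forces O(submit_log). So ¬submit_log is neither obligatory nor forbidden under these norms.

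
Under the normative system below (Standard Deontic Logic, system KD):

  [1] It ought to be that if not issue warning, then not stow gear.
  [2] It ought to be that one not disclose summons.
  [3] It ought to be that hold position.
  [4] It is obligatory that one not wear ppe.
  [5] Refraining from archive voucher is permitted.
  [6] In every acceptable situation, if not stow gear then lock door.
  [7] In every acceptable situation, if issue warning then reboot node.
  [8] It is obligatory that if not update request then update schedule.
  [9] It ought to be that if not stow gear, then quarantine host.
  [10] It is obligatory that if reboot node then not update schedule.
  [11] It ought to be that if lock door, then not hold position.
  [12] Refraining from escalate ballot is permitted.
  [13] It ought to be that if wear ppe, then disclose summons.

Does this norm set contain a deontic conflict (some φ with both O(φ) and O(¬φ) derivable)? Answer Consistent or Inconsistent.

Consistent

Premise 13 is O(wear_ppe → disclose_summons), but O(wear_ppe) is not derivable from the premises, so it does not yield O(disclose_summons).
So O(disclose_summons) is not derivable, and the apparent clash with O(¬disclose_summons) does not arise.
A world satisfying every obligation exists (e.g. archive_voucher=false, disclose_summons=false, escalate_ballot=false, hold_position=true, issue_warning=true, lock_door=false, quarantine_host=false, reboot_node=true, stow_gear=true, update_request=true, update_schedule=false, wear_ppe=false); no atom is both obligatory and forbidden, so the set is consistent.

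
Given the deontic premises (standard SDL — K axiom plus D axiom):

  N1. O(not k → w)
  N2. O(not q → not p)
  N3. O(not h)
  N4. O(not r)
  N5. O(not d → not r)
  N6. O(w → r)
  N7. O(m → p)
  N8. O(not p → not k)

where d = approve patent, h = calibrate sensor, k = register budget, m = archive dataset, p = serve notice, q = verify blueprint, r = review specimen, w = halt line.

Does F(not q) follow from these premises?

From premise 4 we have O(not r).
Premise 6 is O(w → r); contrapositively O(not r → not w). Since O(not r) holds, K gives O(not w).
Premise 1 is O(not k → w); contrapositively O(not w → k). Since O(not w) holds, K gives O(k).
Premise 8 is O(not p → not k); contrapositively O(k → p). Since O(k) holds, K gives O(p).
Premise 2, O(not q → not p), contraposes to O(p → q); with O(p) we get O(q).
Premises 3, 5, 7 do not contribute to this derivation.
So O(q) holds, i.e. F(not q). The claim follows.

Yes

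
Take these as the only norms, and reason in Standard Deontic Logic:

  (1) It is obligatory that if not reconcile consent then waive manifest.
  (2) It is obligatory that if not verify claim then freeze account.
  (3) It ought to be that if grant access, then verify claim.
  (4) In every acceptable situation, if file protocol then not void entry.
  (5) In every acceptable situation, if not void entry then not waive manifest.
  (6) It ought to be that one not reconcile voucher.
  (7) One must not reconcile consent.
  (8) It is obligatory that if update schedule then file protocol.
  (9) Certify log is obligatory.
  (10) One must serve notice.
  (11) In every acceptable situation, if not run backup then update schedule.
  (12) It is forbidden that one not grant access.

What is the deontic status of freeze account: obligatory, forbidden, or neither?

Premise 2 is O(¬verify_claim → freeze_account), but O(¬verify_claim) is not derivable from the premises, so it does not yield O(freeze_account).
No premise or chain of K-axiom applications forces O(freeze_account), and none forces O(¬freeze_account). So freeze_account is neither obligatory nor forbidden under these norms.

Neither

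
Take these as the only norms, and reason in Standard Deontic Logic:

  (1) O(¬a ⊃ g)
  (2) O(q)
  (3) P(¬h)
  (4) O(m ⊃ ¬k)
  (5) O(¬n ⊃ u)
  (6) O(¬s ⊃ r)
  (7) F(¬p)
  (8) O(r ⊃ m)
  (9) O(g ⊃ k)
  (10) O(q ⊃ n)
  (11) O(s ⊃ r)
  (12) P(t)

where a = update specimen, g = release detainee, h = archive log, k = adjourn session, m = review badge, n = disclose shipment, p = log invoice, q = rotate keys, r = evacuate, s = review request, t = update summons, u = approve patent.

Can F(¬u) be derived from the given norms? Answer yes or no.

No

Premise 5 is O(¬n ⊃ u), but O(¬n) is not derivable from the premises, so it does not yield O(u).
No other premise forces O(u). An ideal world satisfying every premise can still have ¬u true, so F(¬u) is not derivable.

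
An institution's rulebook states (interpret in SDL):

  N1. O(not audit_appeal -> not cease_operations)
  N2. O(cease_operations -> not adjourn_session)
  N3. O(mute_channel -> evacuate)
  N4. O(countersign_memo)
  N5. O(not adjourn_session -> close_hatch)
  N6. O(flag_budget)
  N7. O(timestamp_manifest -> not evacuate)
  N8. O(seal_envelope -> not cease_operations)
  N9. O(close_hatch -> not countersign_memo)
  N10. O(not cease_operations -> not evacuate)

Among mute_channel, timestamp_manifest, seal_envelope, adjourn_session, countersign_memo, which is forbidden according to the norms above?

Premise 4 gives O(countersign_memo).
Premise 9, O(close_hatch -> not countersign_memo), contraposes to O(countersign_memo -> not close_hatch); with O(countersign_memo) we get O(not close_hatch).
The contrapositive of premise 5 (O(not adjourn_session -> close_hatch)) is O(not close_hatch -> adjourn_session), and O(not close_hatch) is already established, so O(adjourn_session).
Premise 2 is O(cease_operations -> not adjourn_session); contrapositively O(adjourn_session -> not cease_operations). Since O(adjourn_session) holds, K gives O(not cease_operations).
Premise 10 is O(not cease_operations -> not evacuate); since O(not cease_operations), deontic closure gives O(not evacuate).
Premise 3, O(mute_channel -> evacuate), contraposes to O(not evacuate -> not mute_channel); with O(not evacuate) we get O(not mute_channel).
So O(not mute_channel) holds, i.e. mute_channel is forbidden. None of the other listed options is forbidden under the premises.

mute_channel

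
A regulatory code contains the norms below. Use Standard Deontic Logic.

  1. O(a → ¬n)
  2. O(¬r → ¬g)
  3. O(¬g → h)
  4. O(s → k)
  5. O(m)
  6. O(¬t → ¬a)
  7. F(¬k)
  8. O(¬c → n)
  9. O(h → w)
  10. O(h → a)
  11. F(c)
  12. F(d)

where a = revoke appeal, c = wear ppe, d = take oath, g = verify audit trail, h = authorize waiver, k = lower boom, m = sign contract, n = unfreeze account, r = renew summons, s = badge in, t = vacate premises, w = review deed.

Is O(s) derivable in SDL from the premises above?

No

Premise 4 is O(s → k); even if O(k) held, inferring O(s) would be affirming the consequent — invalid.
No other premise forces O(s). An ideal world satisfying every premise can still have s false, so O(s) is not derivable.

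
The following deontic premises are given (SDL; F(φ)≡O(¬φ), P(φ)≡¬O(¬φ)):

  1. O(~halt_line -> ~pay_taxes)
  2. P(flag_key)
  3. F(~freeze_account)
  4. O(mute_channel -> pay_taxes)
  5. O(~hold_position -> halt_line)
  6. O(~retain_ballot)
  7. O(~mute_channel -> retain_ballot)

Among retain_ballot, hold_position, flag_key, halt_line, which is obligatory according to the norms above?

halt_line

Premise 6 gives O(~retain_ballot).
The contrapositive of premise 7 (O(~mute_channel -> retain_ballot)) is O(~retain_ballot -> mute_channel), and O(~retain_ballot) is already established, so O(mute_channel).
From O(mute_channel) and premise 4, O(mute_channel -> pay_taxes), we obtain O(pay_taxes).
The contrapositive of premise 1 (O(~halt_line -> ~pay_taxes)) is O(pay_taxes -> halt_line), and O(pay_taxes) is already established, so O(halt_line).
So O(halt_line) holds — halt_line is obligatory. None of the other listed options is made obligatory by any chain of premises.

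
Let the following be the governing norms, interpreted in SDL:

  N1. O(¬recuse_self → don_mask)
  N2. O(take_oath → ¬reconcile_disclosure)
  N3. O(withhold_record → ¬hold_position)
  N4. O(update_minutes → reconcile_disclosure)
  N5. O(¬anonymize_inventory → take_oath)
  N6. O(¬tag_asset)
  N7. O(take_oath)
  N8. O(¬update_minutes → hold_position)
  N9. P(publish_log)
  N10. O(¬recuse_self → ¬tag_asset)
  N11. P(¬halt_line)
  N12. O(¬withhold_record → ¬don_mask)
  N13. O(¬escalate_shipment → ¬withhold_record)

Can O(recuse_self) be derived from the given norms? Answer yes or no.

Yes

Premise 7 states O(take_oath) outright.
From O(take_oath) and premise 2, O(take_oath → ¬reconcile_disclosure), we obtain O(¬reconcile_disclosure).
Premise 4 is O(update_minutes → reconcile_disclosure); contrapositively O(¬reconcile_disclosure → ¬update_minutes). Since O(¬reconcile_disclosure) holds, K gives O(¬update_minutes).
Applying K to premise 8 (O(¬update_minutes → hold_position)) and O(¬update_minutes) yields O(hold_position).
Premise 3, O(withhold_record → ¬hold_position), contraposes to O(hold_position → ¬withhold_record); with O(hold_position) we get O(¬withhold_record).
With premise 12, O(¬withhold_record → ¬don_mask), the K-axiom yields O(¬don_mask).
Premise 1 is O(¬recuse_self → don_mask); contrapositively O(¬don_mask → recuse_self). Since O(¬don_mask) holds, K gives O(recuse_self).
Premises 5, 6, 9, 10, 11, 13 do not contribute to this derivation.
So O(recuse_self) follows.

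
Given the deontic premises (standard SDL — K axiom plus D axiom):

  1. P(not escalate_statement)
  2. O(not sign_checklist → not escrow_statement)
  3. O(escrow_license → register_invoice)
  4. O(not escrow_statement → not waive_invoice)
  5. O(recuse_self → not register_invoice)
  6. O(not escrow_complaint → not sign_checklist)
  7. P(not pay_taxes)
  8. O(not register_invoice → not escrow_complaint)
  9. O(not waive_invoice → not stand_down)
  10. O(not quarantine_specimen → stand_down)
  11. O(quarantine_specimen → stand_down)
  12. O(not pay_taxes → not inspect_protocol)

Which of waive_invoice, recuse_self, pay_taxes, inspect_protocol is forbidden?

recuse_self

By case analysis on quarantine_specimen: premise 11 gives O(quarantine_specimen → stand_down) and premise 10 gives O(not quarantine_specimen → stand_down), so O(stand_down) either way.
Premise 9, O(not waive_invoice → not stand_down), contraposes to O(stand_down → waive_invoice); with O(stand_down) we get O(waive_invoice).
Premise 4, O(not escrow_statement → not waive_invoice), contraposes to O(waive_invoice → escrow_statement); with O(waive_invoice) we get O(escrow_statement).
Premise 2 is O(not sign_checklist → not escrow_statement); contrapositively O(escrow_statement → sign_checklist). Since O(escrow_statement) holds, K gives O(sign_checklist).
The contrapositive of premise 6 (O(not escrow_complaint → not sign_checklist)) is O(sign_checklist → escrow_complaint), and O(sign_checklist) is already established, so O(escrow_complaint).
Premise 8 is O(not register_invoice → not escrow_complaint); contrapositively O(escrow_complaint → register_invoice). Since O(escrow_complaint) holds, K gives O(register_invoice).
Premise 5 is O(recuse_self → not register_invoice); contrapositively O(register_invoice → not recuse_self). Since O(register_invoice) holds, K gives O(not recuse_self).
So O(not recuse_self) holds, i.e. recuse_self is forbidden. None of the other listed options is forbidden under the premises.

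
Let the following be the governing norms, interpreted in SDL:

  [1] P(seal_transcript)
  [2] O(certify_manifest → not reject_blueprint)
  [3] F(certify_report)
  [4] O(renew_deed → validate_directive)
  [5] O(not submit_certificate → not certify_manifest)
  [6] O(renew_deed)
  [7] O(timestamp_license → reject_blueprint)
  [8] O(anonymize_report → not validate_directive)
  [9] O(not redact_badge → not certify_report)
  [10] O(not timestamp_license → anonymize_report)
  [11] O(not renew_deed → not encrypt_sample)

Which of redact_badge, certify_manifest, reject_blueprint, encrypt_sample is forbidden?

certify_manifest

Premise 6 states O(renew_deed) outright.
Premise 4 is O(renew_deed → validate_directive); since O(renew_deed), deontic closure gives O(validate_directive).
Premise 8, O(anonymize_report → not validate_directive), contraposes to O(validate_directive → not anonymize_report); with O(validate_directive) we get O(not anonymize_report).
Premise 10, O(not timestamp_license → anonymize_report), contraposes to O(not anonymize_report → timestamp_license); with O(not anonymize_report) we get O(timestamp_license).
From O(timestamp_license) and premise 7, O(timestamp_license → reject_blueprint), we obtain O(reject_blueprint).
The contrapositive of premise 2 (O(certify_manifest → not reject_blueprint)) is O(reject_blueprint → not certify_manifest), and O(reject_blueprint) is already established, so O(not certify_manifest).
So O(not certify_manifest) holds, i.e. certify_manifest is forbidden. None of the other listed options is forbidden under the premises.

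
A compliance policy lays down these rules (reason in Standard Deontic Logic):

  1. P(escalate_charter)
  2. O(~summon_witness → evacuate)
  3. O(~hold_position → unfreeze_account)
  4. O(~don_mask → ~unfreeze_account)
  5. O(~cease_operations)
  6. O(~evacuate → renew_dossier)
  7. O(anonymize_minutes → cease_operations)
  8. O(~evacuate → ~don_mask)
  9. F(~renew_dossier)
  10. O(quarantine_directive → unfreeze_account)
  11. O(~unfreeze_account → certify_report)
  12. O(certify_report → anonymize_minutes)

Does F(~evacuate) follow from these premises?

Yes

From premise 5 we have O(~cease_operations).
The contrapositive of premise 7 (O(anonymize_minutes → cease_operations)) is O(~cease_operations → ~anonymize_minutes), and O(~cease_operations) is already established, so O(~anonymize_minutes).
Premise 12, O(certify_report → anonymize_minutes), contraposes to O(~anonymize_minutes → ~certify_report); with O(~anonymize_minutes) we get O(~certify_report).
The contrapositive of premise 11 (O(~unfreeze_account → certify_report)) is O(~certify_report → unfreeze_account), and O(~certify_report) is already established, so O(unfreeze_account).
Premise 4, O(~don_mask → ~unfreeze_account), contraposes to O(unfreeze_account → don_mask); with O(unfreeze_account) we get O(don_mask).
Premise 8, O(~evacuate → ~don_mask), contraposes to O(don_mask → evacuate); with O(don_mask) we get O(evacuate).
Premises 1, 2, 3, 6, 9, 10 do not contribute to this derivation.
So O(evacuate) holds, i.e. F(~evacuate). The claim follows.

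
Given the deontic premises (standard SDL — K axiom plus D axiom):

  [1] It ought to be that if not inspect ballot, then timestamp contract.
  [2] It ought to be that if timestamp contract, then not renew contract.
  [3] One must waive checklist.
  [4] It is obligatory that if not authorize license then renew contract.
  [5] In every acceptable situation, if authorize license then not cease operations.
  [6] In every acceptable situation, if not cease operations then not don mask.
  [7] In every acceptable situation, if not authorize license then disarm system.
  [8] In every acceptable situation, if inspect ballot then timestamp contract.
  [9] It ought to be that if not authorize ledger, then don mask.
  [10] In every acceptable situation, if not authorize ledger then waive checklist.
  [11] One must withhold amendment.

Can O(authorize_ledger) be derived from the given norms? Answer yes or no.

Yes

Premises 1 and 8 cover both cases: O(¬inspect_ballot → timestamp_contract) and O(inspect_ballot → timestamp_contract). Since ¬inspect_ballot ∨ inspect_ballot is a tautology, O(timestamp_contract) follows.
Premise 2 is O(timestamp_contract → ¬renew_contract); since O(timestamp_contract), deontic closure gives O(¬renew_contract).
The contrapositive of premise 4 (O(¬authorize_license → renew_contract)) is O(¬renew_contract → authorize_license), and O(¬renew_contract) is already established, so O(authorize_license).
With premise 5, O(authorize_license → ¬cease_operations), the K-axiom yields O(¬cease_operations).
From O(¬cease_operations) and premise 6, O(¬cease_operations → ¬don_mask), we obtain O(¬don_mask).
Premise 9 is O(¬authorize_ledger → don_mask); contrapositively O(¬don_mask → authorize_ledger). Since O(¬don_mask) holds, K gives O(authorize_ledger).
Premises 3, 7, 10, 11 do not contribute to this derivation.
So O(authorize_ledger) follows.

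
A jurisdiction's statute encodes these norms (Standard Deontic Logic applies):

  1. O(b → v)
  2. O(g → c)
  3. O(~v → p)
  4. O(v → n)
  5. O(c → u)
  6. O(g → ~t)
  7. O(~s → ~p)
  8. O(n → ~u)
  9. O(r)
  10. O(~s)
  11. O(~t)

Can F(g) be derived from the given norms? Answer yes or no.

Yes

Premise 10 states O(~s) outright.
Premise 7 is O(~s → ~p); since O(~s), deontic closure gives O(~p).
The contrapositive of premise 3 (O(~v → p)) is O(~p → v), and O(~p) is already established, so O(v).
From O(v) and premise 4, O(v → n), we obtain O(n).
From O(n) and premise 8, O(n → ~u), we obtain O(~u).
Premise 5 is O(c → u); contrapositively O(~u → ~c). Since O(~u) holds, K gives O(~c).
Premise 2 is O(g → c); contrapositively O(~c → ~g). Since O(~c) holds, K gives O(~g).
Premises 1, 6, 9, 11 do not contribute to this derivation.
So O(~g) holds, i.e. F(g). The claim follows.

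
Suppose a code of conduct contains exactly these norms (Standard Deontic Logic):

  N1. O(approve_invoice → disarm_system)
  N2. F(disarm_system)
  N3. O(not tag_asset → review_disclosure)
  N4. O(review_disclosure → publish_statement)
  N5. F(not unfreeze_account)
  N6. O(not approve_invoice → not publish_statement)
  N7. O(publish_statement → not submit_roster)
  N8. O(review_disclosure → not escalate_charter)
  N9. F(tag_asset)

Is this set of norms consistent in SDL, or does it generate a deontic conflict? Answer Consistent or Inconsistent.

Premise 2 is F(disarm_system), i.e. O(not disarm_system).
Premise 1 is O(approve_invoice → disarm_system); contrapositively O(not disarm_system → not approve_invoice). Since O(not disarm_system) holds, K gives O(not approve_invoice).
Applying K to premise 6 (O(not approve_invoice → not publish_statement)) and O(not approve_invoice) yields O(not publish_statement).
Premise 4, O(review_disclosure → publish_statement), contraposes to O(not publish_statement → not review_disclosure); with O(not publish_statement) we get O(not review_disclosure).
Premise 3 is O(not tag_asset → review_disclosure); contrapositively O(not review_disclosure → tag_asset). Since O(not review_disclosure) holds, K gives O(tag_asset).
However, F(tag_asset) at premise 9 amounts to O(not tag_asset).
We now have both O(tag_asset) and O(not tag_asset) — tag_asset is simultaneously obligatory and forbidden, violating the D-axiom.

Inconsistent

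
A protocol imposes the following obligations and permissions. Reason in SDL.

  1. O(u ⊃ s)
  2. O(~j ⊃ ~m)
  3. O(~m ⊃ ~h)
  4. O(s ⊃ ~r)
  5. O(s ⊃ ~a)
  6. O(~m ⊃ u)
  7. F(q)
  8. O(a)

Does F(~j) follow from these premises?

Premise 8 gives O(a).
Premise 5 is O(s ⊃ ~a); contrapositively O(a ⊃ ~s). Since O(a) holds, K gives O(~s).
Premise 1 is O(u ⊃ s); contrapositively O(~s ⊃ ~u). Since O(~s) holds, K gives O(~u).
Premise 6 is O(~m ⊃ u); contrapositively O(~u ⊃ m). Since O(~u) holds, K gives O(m).
Premise 2 is O(~j ⊃ ~m); contrapositively O(m ⊃ j). Since O(m) holds, K gives O(j).
Premises 3, 4, 7 do not contribute to this derivation.
So O(j) holds, i.e. F(~j). The claim follows.

Yes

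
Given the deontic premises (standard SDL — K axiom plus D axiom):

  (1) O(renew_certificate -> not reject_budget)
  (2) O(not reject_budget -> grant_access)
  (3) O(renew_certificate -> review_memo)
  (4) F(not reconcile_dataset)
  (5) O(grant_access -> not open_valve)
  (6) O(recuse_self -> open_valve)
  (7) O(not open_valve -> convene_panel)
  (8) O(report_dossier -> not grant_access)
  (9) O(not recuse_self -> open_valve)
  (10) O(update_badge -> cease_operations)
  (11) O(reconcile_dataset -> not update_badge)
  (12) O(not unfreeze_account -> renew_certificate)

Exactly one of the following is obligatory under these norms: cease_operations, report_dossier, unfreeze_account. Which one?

By case analysis on recuse_self: premise 6 gives O(recuse_self -> open_valve) and premise 9 gives O(not recuse_self -> open_valve), so O(open_valve) either way.
Premise 5 is O(grant_access -> not open_valve); contrapositively O(open_valve -> not grant_access). Since O(open_valve) holds, K gives O(not grant_access).
The contrapositive of premise 2 (O(not reject_budget -> grant_access)) is O(not grant_access -> reject_budget), and O(not grant_access) is already established, so O(reject_budget).
Premise 1, O(renew_certificate -> not reject_budget), contraposes to O(reject_budget -> not renew_certificate); with O(reject_budget) we get O(not renew_certificate).
The contrapositive of premise 12 (O(not unfreeze_account -> renew_certificate)) is O(not renew_certificate -> unfreeze_account), and O(not renew_certificate) is already established, so O(unfreeze_account).
So O(unfreeze_account) holds — unfreeze_account is obligatory. None of the other listed options is made obligatory by any chain of premises.

unfreeze_account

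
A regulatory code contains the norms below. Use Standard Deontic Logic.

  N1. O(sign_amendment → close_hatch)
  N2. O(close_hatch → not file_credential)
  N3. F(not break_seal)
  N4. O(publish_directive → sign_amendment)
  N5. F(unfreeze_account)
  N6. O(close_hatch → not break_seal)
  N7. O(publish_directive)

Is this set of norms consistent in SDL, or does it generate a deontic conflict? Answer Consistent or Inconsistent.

Inconsistent

F(not break_seal) at premise 3 means O(break_seal).
The contrapositive of premise 6 (O(close_hatch → not break_seal)) is O(break_seal → not close_hatch), and O(break_seal) is already established, so O(not close_hatch).
Premise 1 is O(sign_amendment → close_hatch); contrapositively O(not close_hatch → not sign_amendment). Since O(not close_hatch) holds, K gives O(not sign_amendment).
Premise 4, O(publish_directive → sign_amendment), contraposes to O(not sign_amendment → not publish_directive); with O(not sign_amendment) we get O(not publish_directive).
However, premise 7 gives O(publish_directive).
We now have both O(not publish_directive) and O(publish_directive) — publish_directive is simultaneously obligatory and forbidden, violating the D-axiom.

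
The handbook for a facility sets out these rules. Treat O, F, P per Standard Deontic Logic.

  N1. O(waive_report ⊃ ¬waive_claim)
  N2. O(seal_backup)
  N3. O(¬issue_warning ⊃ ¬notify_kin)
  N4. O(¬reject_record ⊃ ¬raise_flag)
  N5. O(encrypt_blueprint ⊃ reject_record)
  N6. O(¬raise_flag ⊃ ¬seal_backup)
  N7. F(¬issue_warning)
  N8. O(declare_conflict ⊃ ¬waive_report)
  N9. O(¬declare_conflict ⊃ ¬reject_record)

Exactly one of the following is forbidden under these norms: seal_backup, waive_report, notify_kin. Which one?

waive_report

From premise 2 we have O(seal_backup).
Premise 6, O(¬raise_flag ⊃ ¬seal_backup), contraposes to O(seal_backup ⊃ raise_flag); with O(seal_backup) we get O(raise_flag).
The contrapositive of premise 4 (O(¬reject_record ⊃ ¬raise_flag)) is O(raise_flag ⊃ reject_record), and O(raise_flag) is already established, so O(reject_record).
The contrapositive of premise 9 (O(¬declare_conflict ⊃ ¬reject_record)) is O(reject_record ⊃ declare_conflict), and O(reject_record) is already established, so O(declare_conflict).
From O(declare_conflict) and premise 8, O(declare_conflict ⊃ ¬waive_report), we obtain O(¬waive_report).
So O(¬waive_report) holds, i.e. waive_report is forbidden. None of the other listed options is forbidden under the premises.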